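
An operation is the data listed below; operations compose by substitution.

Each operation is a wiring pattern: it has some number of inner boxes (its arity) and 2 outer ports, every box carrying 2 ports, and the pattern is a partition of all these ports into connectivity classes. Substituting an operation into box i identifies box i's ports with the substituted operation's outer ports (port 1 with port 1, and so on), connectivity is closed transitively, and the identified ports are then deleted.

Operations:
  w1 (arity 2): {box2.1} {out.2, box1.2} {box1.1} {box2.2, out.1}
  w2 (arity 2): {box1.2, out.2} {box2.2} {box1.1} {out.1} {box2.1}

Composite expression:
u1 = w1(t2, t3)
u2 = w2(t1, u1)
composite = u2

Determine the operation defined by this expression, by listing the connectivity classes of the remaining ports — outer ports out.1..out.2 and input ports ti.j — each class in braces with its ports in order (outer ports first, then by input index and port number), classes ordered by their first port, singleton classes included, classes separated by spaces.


{out.1} {out.2, t1.2} {t1.1} {t2.1} {t2.2} {t3.1} {t3.2}

After gluing at w2, chains via deleted ports link the t-ports.
through w1, on inputs (t2, t3): {out.1, t3.2} {out.2, t2.2} {t2.1} {t3.1} (out.j = stage outer ports)
through w2, on inputs (t1, t2, t3): {out.1} {out.2, t1.2} {t1.1} {t2.1} {t2.2} {t3.1} {t3.2} (out.j = stage outer ports)


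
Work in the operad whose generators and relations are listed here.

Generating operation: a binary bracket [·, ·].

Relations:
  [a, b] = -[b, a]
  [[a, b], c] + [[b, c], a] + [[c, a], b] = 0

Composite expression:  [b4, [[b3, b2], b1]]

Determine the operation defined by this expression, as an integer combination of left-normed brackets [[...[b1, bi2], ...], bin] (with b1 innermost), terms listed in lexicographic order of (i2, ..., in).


Skip Jacobi rewriting: expand, keep b1-initial words, read off terms.
Composite bracket: [b4, [[b3, b2], b1]]
The bracket unfolds into 8 signed words via [a, b] = ab - ba (2^3 = 8).
Keep just the words that open with b1:
  b1b2b3b4 appears with sign -1, giving the term -[[[b1, b2], b3], b4]
  b1b3b2b4 appears with sign +1, giving the term +[[[b1, b3], b2], b4]

-[[[b1, b2], b3], b4] + [[[b1, b3], b2], b4]


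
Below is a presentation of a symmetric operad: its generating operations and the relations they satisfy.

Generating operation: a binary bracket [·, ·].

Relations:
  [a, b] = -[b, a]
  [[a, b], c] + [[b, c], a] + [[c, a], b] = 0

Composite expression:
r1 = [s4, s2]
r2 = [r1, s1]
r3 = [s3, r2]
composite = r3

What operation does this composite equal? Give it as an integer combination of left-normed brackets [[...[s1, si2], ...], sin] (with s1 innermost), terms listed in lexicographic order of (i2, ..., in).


-[[[s1, s2], s4], s3] + [[[s1, s4], s2], s3]

Left-normed coefficients sit on the s1-initial expansion words.
Composite bracket: [s3, [[s4, s2], s1]]
Full expansion: 8 signed words from ab - ba (2^3 = 8).
Only words starting with s1 matter:
  word s1s2s4s3 has sign -1, contributing -[[[s1, s2], s4], s3]
  word s1s4s2s3 has sign +1, contributing +[[[s1, s4], s2], s3]


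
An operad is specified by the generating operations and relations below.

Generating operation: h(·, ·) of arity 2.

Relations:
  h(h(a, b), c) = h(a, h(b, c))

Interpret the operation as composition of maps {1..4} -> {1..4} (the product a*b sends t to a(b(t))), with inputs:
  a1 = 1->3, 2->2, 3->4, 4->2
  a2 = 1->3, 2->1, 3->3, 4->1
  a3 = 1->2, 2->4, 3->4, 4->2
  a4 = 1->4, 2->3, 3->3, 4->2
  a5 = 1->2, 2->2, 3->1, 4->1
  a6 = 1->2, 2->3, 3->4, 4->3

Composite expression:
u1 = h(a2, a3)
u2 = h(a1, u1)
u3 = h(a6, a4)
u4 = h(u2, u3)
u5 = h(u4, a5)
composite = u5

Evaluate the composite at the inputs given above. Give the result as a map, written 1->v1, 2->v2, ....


h(a2, a3) = 1->1, 2->1, 3->1, 4->1
h(a1, h(a2, a3)) = 1->3, 2->3, 3->3, 4->3
h(a6, a4) = 1->3, 2->4, 3->4, 4->3
h(h(a1, h(a2, a3)), h(a6, a4)) = 1->3, 2->3, 3->3, 4->3
h(h(h(a1, h(a2, a3)), h(a6, a4)), a5) = 1->3, 2->3, 3->3, 4->3

1->3, 2->3, 3->3, 4->3


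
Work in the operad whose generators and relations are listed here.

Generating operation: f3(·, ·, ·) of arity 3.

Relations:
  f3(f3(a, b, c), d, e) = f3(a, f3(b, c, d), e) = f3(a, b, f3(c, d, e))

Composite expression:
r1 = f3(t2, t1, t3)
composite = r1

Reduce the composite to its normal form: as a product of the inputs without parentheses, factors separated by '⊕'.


Key point: f3 is associative — brackets drop, the t-order remains.
f3(t2, t1, t3) linearizes to t2 ⊕ t1 ⊕ t3

t2 ⊕ t1 ⊕ t3


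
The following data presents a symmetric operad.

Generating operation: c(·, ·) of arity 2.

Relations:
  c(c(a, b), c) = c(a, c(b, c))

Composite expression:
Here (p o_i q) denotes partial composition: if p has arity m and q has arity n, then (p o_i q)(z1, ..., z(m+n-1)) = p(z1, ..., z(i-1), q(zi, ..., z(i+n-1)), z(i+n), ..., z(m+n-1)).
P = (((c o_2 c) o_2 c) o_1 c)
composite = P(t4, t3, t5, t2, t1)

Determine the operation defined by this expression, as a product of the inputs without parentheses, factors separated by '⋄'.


Associativity of c dissolves the nesting; only the t-input order survives.
c(t4, t3) linearizes to t4 ⋄ t3
c(t5, t2) linearizes to t5 ⋄ t2
c(c(t5, t2), t1) linearizes to t5 ⋄ t2 ⋄ t1
c(c(t4, t3), c(c(t5, t2), t1)) linearizes to t4 ⋄ t3 ⋄ t5 ⋄ t2 ⋄ t1

t4 ⋄ t3 ⋄ t5 ⋄ t2 ⋄ t1


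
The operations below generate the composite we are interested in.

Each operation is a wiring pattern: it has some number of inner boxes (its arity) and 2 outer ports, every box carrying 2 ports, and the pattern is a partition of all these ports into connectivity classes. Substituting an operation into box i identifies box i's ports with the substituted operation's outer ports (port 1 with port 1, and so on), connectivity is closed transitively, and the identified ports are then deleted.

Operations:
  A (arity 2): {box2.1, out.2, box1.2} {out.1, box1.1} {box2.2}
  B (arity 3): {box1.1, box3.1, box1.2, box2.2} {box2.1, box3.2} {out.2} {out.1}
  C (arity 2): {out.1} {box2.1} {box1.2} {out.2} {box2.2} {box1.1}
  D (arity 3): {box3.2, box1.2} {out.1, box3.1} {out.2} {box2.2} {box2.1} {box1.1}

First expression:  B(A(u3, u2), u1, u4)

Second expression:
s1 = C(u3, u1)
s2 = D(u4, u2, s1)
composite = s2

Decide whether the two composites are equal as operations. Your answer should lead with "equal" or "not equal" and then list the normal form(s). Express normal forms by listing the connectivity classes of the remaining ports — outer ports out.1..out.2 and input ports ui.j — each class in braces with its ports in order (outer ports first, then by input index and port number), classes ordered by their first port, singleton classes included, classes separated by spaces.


not equal; the first gives {out.1} {out.2} {u1.1, u4.2} {u1.2, u2.1, u3.1, u3.2, u4.1} {u2.2} and the second {out.1} {out.2} {u1.1} {u1.2} {u2.1} {u2.2} {u3.1} {u3.2} {u4.1} {u4.2}

The first composite normalizes to {out.1} {out.2} {u1.1, u4.2} {u1.2, u2.1, u3.1, u3.2, u4.1} {u2.2}
The second composite normalizes to {out.1} {out.2} {u1.1} {u1.2} {u2.1} {u2.2} {u3.1} {u3.2} {u4.1} {u4.2}
Distinct normal forms: not equal.


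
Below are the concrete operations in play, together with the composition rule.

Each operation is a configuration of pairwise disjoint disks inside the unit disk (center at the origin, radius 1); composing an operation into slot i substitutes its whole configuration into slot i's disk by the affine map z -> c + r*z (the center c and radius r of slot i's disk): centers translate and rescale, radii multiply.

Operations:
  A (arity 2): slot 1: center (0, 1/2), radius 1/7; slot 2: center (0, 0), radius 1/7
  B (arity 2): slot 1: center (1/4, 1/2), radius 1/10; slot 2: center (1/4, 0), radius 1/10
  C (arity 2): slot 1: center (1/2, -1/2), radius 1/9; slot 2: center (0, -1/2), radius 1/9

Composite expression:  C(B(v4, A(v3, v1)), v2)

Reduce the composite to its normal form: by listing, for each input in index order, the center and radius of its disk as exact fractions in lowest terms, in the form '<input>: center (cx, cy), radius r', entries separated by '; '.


v1: center (19/36, -1/2), radius 1/630; v2: center (0, -1/2), radius 1/9; v3: center (19/36, -89/180), radius 1/630; v4: center (19/36, -4/9), radius 1/90

Follow each v-input down from C: c' goes to c + r*c', radius to r*r'.
v4 passes through 2 substitutions, ending at center (19/36, -4/9), radius 1/90
v3 passes through 3 substitutions, ending at center (19/36, -89/180), radius 1/630
v1 passes through 3 substitutions, ending at center (19/36, -1/2), radius 1/630
v2 passes through 1 substitution, ending at center (0, -1/2), radius 1/9


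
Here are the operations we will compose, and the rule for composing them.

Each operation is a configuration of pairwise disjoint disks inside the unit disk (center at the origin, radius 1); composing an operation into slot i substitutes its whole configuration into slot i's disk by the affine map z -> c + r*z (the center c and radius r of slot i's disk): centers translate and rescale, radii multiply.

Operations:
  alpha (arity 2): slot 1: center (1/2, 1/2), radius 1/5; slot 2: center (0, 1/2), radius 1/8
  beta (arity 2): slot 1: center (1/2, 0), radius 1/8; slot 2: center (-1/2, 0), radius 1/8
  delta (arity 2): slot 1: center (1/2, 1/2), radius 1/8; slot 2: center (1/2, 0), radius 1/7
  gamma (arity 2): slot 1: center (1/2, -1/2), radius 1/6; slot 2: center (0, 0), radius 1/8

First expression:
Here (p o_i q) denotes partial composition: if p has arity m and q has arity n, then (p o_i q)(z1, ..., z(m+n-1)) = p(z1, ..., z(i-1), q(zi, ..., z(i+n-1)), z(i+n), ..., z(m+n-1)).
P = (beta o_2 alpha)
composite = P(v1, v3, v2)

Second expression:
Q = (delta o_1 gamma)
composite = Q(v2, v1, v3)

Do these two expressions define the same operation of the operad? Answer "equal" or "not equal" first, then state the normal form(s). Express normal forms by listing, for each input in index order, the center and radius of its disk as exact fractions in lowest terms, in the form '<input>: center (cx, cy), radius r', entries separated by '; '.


not equal: they reduce to v1: center (1/2, 0), radius 1/8; v2: center (-1/2, 1/16), radius 1/64; v3: center (-7/16, 1/16), radius 1/40 and v1: center (1/2, 1/2), radius 1/64; v2: center (9/16, 7/16), radius 1/48; v3: center (1/2, 0), radius 1/7

In normal form, the first expression is v1: center (1/2, 0), radius 1/8; v2: center (-1/2, 1/16), radius 1/64; v3: center (-7/16, 1/16), radius 1/40
In normal form, the second expression is v1: center (1/2, 1/2), radius 1/64; v2: center (9/16, 7/16), radius 1/48; v3: center (1/2, 0), radius 1/7
The forms do not match — not equal.


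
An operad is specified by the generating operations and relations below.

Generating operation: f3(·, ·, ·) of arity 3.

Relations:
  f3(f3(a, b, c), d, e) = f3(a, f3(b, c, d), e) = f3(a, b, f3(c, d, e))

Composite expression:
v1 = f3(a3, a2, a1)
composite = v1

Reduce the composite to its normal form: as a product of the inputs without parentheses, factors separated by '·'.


a3 · a2 · a1


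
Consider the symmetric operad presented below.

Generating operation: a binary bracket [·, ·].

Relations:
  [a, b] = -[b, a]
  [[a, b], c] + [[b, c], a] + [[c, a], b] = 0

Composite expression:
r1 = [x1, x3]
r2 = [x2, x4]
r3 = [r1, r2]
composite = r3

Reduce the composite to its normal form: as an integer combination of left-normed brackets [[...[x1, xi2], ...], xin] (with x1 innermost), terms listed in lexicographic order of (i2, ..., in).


[[[x1, x3], x2], x4] - [[[x1, x3], x4], x2]

Left-normed coefficients sit on the x1-initial expansion words.
Composite bracket: [[x1, x3], [x2, x4]]
Expanding via [a, b] = ab - ba: 8 signed words (2^3 = 8).
Keep just the words that open with x1:
  word x1x3x2x4 has sign +1, contributing +[[[x1, x3], x2], x4]
  word x1x3x4x2 has sign -1, contributing -[[[x1, x3], x4], x2]


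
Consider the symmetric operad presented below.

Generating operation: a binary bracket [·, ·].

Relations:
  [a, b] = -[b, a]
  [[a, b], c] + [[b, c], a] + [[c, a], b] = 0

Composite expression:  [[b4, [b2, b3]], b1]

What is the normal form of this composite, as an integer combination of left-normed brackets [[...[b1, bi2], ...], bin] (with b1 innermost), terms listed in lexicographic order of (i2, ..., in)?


[[[b1, b2], b3], b4] - [[[b1, b3], b2], b4] - [[[b1, b4], b2], b3] + [[[b1, b4], b3], b2]

A multilinear Lie element is pinned by b1-initial words (b1 innermost).
Composite bracket: [[b4, [b2, b3]], b1]
Each bracket splits as ab - ba, giving 8 signed words (2^3 = 8).
Words beginning with b1 determine it all:
  b1b2b3b4 (sign +1) contributes +[[[b1, b2], b3], b4]
  b1b3b2b4 (sign -1) contributes -[[[b1, b3], b2], b4]
  b1b4b2b3 (sign -1) contributes -[[[b1, b4], b2], b3]
  b1b4b3b2 (sign +1) contributes +[[[b1, b4], b3], b2]


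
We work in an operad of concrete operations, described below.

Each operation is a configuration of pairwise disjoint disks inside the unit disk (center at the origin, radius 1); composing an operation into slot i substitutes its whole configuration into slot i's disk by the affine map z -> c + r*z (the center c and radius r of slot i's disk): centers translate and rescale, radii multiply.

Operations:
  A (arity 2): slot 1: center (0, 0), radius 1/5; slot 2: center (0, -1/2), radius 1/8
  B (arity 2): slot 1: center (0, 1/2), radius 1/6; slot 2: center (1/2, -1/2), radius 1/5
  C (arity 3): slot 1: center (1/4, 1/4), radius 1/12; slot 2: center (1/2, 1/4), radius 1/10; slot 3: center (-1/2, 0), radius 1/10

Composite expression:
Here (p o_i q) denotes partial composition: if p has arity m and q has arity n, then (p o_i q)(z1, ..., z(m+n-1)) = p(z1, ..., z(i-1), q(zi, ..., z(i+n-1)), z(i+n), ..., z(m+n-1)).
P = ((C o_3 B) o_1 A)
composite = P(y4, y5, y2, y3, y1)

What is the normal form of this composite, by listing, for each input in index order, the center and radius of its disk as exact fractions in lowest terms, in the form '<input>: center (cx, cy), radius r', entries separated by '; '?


y1: center (-9/20, -1/20), radius 1/50; y2: center (1/2, 1/4), radius 1/10; y3: center (-1/2, 1/20), radius 1/60; y4: center (1/4, 1/4), radius 1/60; y5: center (1/4, 5/24), radius 1/96

Each y-disk chains the slot maps above it in C; radii multiply.
input y4: applying the 2 nested substitutions gives center (1/4, 1/4), radius 1/60
input y5: applying the 2 nested substitutions gives center (1/4, 5/24), radius 1/96
input y2: applying the 1 nested substitution gives center (1/2, 1/4), radius 1/10
input y3: applying the 2 nested substitutions gives center (-1/2, 1/20), radius 1/60
input y1: applying the 2 nested substitutions gives center (-9/20, -1/20), radius 1/50


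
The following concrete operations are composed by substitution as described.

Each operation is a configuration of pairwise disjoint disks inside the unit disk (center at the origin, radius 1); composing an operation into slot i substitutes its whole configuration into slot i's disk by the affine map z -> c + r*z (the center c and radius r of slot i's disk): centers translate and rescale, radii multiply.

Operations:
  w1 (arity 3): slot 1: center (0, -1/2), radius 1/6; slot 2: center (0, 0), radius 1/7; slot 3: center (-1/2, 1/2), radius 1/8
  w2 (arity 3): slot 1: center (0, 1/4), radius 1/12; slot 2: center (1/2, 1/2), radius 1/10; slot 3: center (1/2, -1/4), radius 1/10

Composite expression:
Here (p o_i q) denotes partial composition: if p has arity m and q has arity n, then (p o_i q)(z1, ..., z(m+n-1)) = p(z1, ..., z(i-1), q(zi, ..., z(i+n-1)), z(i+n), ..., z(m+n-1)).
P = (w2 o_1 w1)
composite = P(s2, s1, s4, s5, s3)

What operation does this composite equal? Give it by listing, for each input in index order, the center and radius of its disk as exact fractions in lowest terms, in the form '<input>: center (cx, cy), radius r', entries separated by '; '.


s1: center (0, 1/4), radius 1/84; s2: center (0, 5/24), radius 1/72; s3: center (1/2, -1/4), radius 1/10; s4: center (-1/24, 7/24), radius 1/96; s5: center (1/2, 1/2), radius 1/10


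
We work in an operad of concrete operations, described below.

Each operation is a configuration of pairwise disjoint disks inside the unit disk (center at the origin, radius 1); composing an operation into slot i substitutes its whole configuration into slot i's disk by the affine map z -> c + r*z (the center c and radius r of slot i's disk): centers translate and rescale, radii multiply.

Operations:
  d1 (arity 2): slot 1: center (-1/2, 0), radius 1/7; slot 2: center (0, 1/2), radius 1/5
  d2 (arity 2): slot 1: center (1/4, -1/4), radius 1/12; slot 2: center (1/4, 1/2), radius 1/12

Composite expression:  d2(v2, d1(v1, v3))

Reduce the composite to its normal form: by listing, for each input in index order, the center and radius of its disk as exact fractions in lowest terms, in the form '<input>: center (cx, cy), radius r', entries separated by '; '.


v1: center (5/24, 1/2), radius 1/84; v2: center (1/4, -1/4), radius 1/12; v3: center (1/4, 13/24), radius 1/60

Only the slot chain above each v matters under d2; compose those maps.
input v2: composing its 1 substitution step yields center (1/4, -1/4), radius 1/12
input v1: composing its 2 substitution steps yields center (5/24, 1/2), radius 1/84
input v3: composing its 2 substitution steps yields center (1/4, 13/24), radius 1/60


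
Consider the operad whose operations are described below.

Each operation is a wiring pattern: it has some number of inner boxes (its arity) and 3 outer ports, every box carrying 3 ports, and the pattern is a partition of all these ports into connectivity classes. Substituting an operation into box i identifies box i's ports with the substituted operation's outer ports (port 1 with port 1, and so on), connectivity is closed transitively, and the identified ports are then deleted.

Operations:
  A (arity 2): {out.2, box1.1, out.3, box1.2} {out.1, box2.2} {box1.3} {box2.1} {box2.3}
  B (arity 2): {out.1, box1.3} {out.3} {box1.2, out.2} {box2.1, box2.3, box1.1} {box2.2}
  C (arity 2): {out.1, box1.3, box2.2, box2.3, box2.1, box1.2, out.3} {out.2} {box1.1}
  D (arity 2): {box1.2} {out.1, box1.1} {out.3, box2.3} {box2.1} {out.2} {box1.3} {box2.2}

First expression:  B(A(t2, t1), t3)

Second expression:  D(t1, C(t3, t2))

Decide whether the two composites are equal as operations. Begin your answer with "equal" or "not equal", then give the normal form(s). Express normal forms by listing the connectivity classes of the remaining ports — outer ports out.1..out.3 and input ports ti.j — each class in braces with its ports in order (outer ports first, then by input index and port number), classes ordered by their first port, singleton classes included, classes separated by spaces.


not equal; the first gives {out.1, out.2, t2.1, t2.2} {out.3} {t1.1} {t1.2, t3.1, t3.3} {t1.3} {t2.3} {t3.2} and the second {out.1, t1.1} {out.2} {out.3, t2.1, t2.2, t2.3, t3.2, t3.3} {t1.2} {t1.3} {t3.1}

Reducing the first expression gives {out.1, out.2, t2.1, t2.2} {out.3} {t1.1} {t1.2, t3.1, t3.3} {t1.3} {t2.3} {t3.2}
Reducing the second expression gives {out.1, t1.1} {out.2} {out.3, t2.1, t2.2, t2.3, t3.2, t3.3} {t1.2} {t1.3} {t3.1}
They disagree, so not equal.


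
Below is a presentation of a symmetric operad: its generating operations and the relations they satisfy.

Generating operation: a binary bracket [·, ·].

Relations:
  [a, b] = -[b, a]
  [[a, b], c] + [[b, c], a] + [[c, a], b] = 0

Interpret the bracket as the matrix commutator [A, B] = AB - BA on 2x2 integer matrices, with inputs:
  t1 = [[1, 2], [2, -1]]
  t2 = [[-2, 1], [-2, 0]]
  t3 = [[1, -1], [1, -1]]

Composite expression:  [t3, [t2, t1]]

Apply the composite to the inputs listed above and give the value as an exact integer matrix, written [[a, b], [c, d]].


[[6, 0], [12, -6]]

[t2, t1] = [[6, -6], [0, -6]]
[t3, [t2, t1]] = [[6, 0], [12, -6]]


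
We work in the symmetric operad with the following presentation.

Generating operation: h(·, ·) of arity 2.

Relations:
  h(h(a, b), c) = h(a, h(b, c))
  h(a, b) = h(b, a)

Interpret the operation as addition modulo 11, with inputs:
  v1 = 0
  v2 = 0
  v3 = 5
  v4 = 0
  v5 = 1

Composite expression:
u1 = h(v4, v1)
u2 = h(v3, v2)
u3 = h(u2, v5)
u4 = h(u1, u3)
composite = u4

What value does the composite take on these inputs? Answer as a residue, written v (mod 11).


h(v4, v1) = 0
h(v3, v2) = 5
h(h(v3, v2), v5) = 6
h(h(v4, v1), h(h(v3, v2), v5)) = 6

6 (mod 11)


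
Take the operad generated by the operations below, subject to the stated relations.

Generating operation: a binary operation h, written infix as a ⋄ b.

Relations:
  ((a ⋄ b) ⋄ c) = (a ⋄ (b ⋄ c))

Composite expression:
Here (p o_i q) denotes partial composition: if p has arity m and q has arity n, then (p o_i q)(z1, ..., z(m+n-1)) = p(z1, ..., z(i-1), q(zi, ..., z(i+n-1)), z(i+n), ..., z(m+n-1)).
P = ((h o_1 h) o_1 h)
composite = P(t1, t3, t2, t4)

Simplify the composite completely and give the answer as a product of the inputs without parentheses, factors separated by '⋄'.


t1 ⋄ t3 ⋄ t2 ⋄ t4

Key point: h is associative — brackets drop, the t-order remains.
(t1 ⋄ t3) collapses to t1 ⋄ t3
((t1 ⋄ t3) ⋄ t2) collapses to t1 ⋄ t3 ⋄ t2
(((t1 ⋄ t3) ⋄ t2) ⋄ t4) collapses to t1 ⋄ t3 ⋄ t2 ⋄ t4


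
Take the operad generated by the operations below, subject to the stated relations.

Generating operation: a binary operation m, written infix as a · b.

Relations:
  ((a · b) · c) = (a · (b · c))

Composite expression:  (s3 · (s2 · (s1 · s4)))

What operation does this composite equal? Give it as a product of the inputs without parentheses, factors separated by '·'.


s3 · s2 · s1 · s4

Every regrouping of m is equal, so read the s-inputs in written order.
(s1 · s4) flattens to s1 · s4
(s2 · (s1 · s4)) flattens to s2 · s1 · s4
(s3 · (s2 · (s1 · s4))) flattens to s3 · s2 · s1 · s4


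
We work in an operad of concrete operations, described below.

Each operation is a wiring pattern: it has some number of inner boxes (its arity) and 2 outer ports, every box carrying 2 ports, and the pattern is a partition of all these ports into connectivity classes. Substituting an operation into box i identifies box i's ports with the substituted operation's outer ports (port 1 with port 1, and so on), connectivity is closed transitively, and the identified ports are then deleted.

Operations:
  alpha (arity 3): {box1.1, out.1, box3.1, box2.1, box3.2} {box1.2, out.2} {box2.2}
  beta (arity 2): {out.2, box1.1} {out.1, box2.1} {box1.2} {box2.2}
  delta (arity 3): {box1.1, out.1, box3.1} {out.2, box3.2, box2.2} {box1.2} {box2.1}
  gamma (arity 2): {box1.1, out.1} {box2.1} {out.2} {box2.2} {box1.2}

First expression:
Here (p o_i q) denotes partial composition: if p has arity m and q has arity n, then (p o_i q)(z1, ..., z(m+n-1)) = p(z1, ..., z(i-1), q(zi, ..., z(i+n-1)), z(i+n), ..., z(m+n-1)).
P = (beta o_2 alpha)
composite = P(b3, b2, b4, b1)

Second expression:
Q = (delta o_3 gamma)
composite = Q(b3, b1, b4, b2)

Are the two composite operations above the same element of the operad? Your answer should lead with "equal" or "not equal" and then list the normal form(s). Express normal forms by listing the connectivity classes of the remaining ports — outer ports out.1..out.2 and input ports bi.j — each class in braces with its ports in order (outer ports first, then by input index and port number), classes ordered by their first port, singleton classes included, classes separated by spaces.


Reducing the first expression gives {out.1, b1.1, b1.2, b2.1, b4.1} {out.2, b3.1} {b2.2} {b3.2} {b4.2}
Reducing the second expression gives {out.1, b3.1, b4.1} {out.2, b1.2} {b1.1} {b2.1} {b2.2} {b3.2} {b4.2}
Different reductions; not equal.

not equal — first {out.1, b1.1, b1.2, b2.1, b4.1} {out.2, b3.1} {b2.2} {b3.2} {b4.2}, second {out.1, b3.1, b4.1} {out.2, b1.2} {b1.1} {b2.1} {b2.2} {b3.2} {b4.2}


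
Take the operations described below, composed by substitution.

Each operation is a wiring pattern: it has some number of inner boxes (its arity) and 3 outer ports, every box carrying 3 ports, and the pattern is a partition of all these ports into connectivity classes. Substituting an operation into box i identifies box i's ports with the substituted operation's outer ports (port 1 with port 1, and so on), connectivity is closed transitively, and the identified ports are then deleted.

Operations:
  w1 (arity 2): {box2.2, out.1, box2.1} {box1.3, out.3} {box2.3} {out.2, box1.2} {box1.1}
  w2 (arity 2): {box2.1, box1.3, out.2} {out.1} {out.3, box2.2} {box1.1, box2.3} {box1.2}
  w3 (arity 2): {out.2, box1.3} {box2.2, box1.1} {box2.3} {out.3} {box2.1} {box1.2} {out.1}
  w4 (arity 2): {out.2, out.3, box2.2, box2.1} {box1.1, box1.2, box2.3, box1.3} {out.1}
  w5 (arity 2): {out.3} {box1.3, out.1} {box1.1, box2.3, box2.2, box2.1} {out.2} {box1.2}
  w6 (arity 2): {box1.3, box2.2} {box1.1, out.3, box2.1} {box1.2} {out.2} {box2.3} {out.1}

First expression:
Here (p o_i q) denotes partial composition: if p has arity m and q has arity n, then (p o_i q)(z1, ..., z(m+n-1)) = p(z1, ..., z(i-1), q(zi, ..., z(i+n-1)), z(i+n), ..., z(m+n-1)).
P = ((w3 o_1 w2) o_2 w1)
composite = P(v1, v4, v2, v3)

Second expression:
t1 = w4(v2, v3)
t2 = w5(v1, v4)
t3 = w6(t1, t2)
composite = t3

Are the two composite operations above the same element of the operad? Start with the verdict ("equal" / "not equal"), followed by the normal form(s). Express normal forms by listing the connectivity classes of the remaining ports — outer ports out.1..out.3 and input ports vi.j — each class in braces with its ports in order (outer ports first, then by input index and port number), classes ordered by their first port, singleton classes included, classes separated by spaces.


not equal; the first gives {out.1} {out.2, v4.2} {out.3} {v1.1, v4.3} {v1.2} {v1.3, v2.1, v2.2} {v2.3} {v3.1} {v3.2} {v3.3} {v4.1} and the second {out.1} {out.2} {out.3, v1.3} {v1.1, v4.1, v4.2, v4.3} {v1.2} {v2.1, v2.2, v2.3, v3.3} {v3.1, v3.2}

Normal form of the first expression: {out.1} {out.2, v4.2} {out.3} {v1.1, v4.3} {v1.2} {v1.3, v2.1, v2.2} {v2.3} {v3.1} {v3.2} {v3.3} {v4.1}
Normal form of the second expression: {out.1} {out.2} {out.3, v1.3} {v1.1, v4.1, v4.2, v4.3} {v1.2} {v2.1, v2.2, v2.3, v3.3} {v3.1, v3.2}
Distinct normal forms: not equal.


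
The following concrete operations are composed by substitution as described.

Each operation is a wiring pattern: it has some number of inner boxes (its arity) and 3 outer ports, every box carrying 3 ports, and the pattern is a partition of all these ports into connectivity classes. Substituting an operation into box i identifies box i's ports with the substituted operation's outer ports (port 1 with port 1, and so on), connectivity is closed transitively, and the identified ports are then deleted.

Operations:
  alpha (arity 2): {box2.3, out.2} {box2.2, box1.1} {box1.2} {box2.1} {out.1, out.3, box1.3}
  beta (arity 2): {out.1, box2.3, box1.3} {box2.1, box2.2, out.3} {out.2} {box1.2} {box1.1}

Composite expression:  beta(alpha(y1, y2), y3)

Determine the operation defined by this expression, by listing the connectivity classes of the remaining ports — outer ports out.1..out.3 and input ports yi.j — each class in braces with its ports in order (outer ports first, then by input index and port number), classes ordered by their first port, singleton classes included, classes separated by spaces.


{out.1, y1.3, y3.3} {out.2} {out.3, y3.1, y3.2} {y1.1, y2.2} {y1.2} {y2.1} {y2.3}

After gluing at beta, chains via deleted ports link the y-ports.
stage alpha: inputs (y1, y2), connectivity {out.1, out.3, y1.3} {out.2, y2.3} {y1.1, y2.2} {y1.2} {y2.1}, out.j its boundary
stage beta: inputs (y1, y2, y3), connectivity {out.1, y1.3, y3.3} {out.2} {out.3, y3.1, y3.2} {y1.1, y2.2} {y1.2} {y2.1} {y2.3}, out.j its boundary


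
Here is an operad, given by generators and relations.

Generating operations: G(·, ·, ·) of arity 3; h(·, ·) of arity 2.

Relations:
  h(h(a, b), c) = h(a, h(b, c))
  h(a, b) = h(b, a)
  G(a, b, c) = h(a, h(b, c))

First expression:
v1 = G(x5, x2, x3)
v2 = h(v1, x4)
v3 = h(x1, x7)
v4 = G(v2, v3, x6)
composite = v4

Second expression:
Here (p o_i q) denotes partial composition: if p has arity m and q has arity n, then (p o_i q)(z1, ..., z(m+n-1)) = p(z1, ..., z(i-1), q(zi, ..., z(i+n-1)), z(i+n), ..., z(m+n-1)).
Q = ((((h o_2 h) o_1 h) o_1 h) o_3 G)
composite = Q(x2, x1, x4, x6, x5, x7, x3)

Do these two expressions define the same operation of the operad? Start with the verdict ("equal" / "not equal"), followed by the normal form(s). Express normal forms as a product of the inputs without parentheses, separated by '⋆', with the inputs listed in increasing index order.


equal; the common form is x1 ⋆ x2 ⋆ x3 ⋆ x4 ⋆ x5 ⋆ x6 ⋆ x7

The first composite normalizes to x1 ⋆ x2 ⋆ x3 ⋆ x4 ⋆ x5 ⋆ x6 ⋆ x7
The second composite normalizes to x1 ⋆ x2 ⋆ x3 ⋆ x4 ⋆ x5 ⋆ x6 ⋆ x7
Identical normal forms: equal.


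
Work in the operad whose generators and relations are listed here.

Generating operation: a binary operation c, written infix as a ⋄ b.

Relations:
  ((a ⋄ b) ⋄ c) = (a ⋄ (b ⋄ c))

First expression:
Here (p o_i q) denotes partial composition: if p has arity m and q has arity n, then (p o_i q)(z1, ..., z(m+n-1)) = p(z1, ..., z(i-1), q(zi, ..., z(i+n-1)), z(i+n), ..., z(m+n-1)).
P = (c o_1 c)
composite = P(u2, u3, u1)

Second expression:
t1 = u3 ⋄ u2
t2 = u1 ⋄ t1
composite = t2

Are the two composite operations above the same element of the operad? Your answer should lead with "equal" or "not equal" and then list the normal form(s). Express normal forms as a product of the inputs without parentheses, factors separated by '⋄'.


not equal — first u2 ⋄ u3 ⋄ u1, second u1 ⋄ u3 ⋄ u2

Reducing the first expression gives u2 ⋄ u3 ⋄ u1
Reducing the second expression gives u1 ⋄ u3 ⋄ u2
Distinct normal forms: not equal.


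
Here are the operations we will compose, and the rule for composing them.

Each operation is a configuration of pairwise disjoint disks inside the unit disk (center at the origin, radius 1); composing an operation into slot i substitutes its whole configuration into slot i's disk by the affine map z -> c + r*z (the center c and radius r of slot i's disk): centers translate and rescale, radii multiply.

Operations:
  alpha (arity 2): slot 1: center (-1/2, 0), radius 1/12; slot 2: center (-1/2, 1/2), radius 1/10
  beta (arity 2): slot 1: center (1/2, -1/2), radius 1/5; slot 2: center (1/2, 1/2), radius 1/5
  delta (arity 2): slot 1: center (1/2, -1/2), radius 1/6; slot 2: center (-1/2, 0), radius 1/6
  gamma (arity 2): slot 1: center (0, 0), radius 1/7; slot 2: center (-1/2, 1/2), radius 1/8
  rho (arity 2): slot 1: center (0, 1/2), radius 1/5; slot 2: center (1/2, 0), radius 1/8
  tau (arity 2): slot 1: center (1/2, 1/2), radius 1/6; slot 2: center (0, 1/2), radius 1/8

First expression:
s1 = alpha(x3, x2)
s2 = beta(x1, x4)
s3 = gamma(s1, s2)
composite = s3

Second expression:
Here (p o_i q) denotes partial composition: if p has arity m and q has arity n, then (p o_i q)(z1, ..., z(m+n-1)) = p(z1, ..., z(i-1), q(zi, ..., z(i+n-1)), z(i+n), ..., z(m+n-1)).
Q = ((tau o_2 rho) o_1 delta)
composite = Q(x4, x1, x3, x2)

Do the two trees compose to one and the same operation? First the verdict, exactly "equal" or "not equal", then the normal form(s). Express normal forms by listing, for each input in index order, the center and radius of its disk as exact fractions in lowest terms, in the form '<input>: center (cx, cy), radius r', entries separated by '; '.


The first composite normalizes to x1: center (-7/16, 7/16), radius 1/40; x2: center (-1/14, 1/14), radius 1/70; x3: center (-1/14, 0), radius 1/84; x4: center (-7/16, 9/16), radius 1/40
The second composite normalizes to x1: center (5/12, 1/2), radius 1/36; x2: center (1/16, 1/2), radius 1/64; x3: center (0, 9/16), radius 1/40; x4: center (7/12, 5/12), radius 1/36
The normal forms differ: not equal.

not equal; the first gives x1: center (-7/16, 7/16), radius 1/40; x2: center (-1/14, 1/14), radius 1/70; x3: center (-1/14, 0), radius 1/84; x4: center (-7/16, 9/16), radius 1/40 and the second x1: center (5/12, 1/2), radius 1/36; x2: center (1/16, 1/2), radius 1/64; x3: center (0, 9/16), radius 1/40; x4: center (7/12, 5/12), radius 1/36


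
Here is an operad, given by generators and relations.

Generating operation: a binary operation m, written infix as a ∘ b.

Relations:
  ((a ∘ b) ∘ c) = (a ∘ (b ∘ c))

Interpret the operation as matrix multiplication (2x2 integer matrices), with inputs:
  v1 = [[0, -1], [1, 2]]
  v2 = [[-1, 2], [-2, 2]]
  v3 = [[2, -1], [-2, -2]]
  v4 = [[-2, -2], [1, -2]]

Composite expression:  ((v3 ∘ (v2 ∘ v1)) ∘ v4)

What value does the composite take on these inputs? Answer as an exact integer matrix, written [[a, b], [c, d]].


[[0, -12], [-6, 60]]

(v2 ∘ v1) = [[2, 5], [2, 6]]
(v3 ∘ (v2 ∘ v1)) = [[2, 4], [-8, -22]]
((v3 ∘ (v2 ∘ v1)) ∘ v4) = [[0, -12], [-6, 60]]


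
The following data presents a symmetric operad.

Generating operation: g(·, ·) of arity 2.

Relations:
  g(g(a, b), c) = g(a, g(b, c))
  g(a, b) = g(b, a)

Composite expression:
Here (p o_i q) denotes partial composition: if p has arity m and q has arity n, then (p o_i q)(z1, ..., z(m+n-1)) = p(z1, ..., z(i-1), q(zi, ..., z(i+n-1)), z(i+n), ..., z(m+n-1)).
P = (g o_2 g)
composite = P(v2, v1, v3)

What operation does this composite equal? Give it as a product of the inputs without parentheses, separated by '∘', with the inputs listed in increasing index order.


v1 ∘ v2 ∘ v3

Both nesting and order wash out for g; what remains is which v's occur.
g(v1, v3) reduces to v1 ∘ v3
g(v2, g(v1, v3)) reduces to v2 ∘ v1 ∘ v3
sorting the factors by input index: v1 ∘ v2 ∘ v3


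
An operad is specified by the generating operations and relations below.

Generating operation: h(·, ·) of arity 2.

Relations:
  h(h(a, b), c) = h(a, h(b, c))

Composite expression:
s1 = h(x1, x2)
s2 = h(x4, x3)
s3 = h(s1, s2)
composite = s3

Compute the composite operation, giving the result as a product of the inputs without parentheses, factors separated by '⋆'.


x1 ⋆ x2 ⋆ x4 ⋆ x3

Under associativity of h, the answer is the x's in reading order.
h(x1, x2) spells out as x1 ⋆ x2
h(x4, x3) spells out as x4 ⋆ x3
h(h(x1, x2), h(x4, x3)) spells out as x1 ⋆ x2 ⋆ x4 ⋆ x3


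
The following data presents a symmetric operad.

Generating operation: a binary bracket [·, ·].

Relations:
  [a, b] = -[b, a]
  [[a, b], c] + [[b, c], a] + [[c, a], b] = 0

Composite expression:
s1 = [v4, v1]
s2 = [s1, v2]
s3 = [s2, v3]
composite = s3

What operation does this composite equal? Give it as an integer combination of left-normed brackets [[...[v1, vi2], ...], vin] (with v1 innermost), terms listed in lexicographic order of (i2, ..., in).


-[[[v1, v4], v2], v3]

In the tensor algebra, words opening v1 carry the v1-anchored form.
Composite bracket: [[[v4, v1], v2], v3]
Expanding via [a, b] = ab - ba: 8 signed words (2^3 = 8).
Coefficients come from the v1-initial words:
  v1v4v2v3 appears with sign -1, giving the term -[[[v1, v4], v2], v3]


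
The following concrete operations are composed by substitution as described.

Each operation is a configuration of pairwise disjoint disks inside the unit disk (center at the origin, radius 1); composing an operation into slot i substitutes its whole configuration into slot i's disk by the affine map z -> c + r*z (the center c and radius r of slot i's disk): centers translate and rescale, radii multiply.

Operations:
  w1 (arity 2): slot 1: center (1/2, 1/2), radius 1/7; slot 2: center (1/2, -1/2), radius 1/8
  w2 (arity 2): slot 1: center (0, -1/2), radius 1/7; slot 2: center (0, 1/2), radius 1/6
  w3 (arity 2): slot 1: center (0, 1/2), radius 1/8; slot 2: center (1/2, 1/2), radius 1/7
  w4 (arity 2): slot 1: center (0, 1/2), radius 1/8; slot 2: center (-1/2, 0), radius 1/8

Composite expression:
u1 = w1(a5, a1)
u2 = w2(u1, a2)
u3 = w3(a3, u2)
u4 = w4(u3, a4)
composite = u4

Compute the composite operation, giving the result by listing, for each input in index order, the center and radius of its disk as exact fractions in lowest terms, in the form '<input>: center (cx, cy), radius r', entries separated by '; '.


a1: center (25/392, 433/784), radius 1/3136; a2: center (1/16, 4/7), radius 1/336; a3: center (0, 9/16), radius 1/64; a4: center (-1/2, 0), radius 1/8; a5: center (25/392, 435/784), radius 1/2744

Only the slot chain above each a matters under w4; compose those maps.
for a3, the 2-step affine chain lands on center (0, 9/16), radius 1/64
for a5, the 4-step affine chain lands on center (25/392, 435/784), radius 1/2744
for a1, the 4-step affine chain lands on center (25/392, 433/784), radius 1/3136
for a2, the 3-step affine chain lands on center (1/16, 4/7), radius 1/336
for a4, the 1-step affine chain lands on center (-1/2, 0), radius 1/8


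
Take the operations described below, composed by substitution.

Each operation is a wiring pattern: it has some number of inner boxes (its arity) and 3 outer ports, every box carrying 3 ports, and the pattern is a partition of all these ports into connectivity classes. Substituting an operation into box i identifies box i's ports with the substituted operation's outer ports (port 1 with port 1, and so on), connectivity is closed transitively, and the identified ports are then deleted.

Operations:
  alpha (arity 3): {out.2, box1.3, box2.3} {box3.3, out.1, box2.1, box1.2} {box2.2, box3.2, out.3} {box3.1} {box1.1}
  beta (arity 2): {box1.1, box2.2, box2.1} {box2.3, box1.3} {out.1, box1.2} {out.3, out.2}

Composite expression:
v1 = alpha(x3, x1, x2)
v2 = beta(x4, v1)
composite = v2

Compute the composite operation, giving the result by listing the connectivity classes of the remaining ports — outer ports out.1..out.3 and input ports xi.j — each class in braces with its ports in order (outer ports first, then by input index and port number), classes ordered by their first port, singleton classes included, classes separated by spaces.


{out.1, x4.2} {out.2, out.3} {x1.1, x1.3, x2.3, x3.2, x3.3, x4.1} {x1.2, x2.2, x4.3} {x2.1} {x3.1}

Reachability decides: close wires over beta-identified ports.
the subtree at alpha composes to {out.1, x1.1, x2.3, x3.2} {out.2, x1.3, x3.3} {out.3, x1.2, x2.2} {x2.1} {x3.1} on (x3, x1, x2); out.j = own outer ports
the subtree at beta composes to {out.1, x4.2} {out.2, out.3} {x1.1, x1.3, x2.3, x3.2, x3.3, x4.1} {x1.2, x2.2, x4.3} {x2.1} {x3.1} on (x4, x3, x1, x2); out.j = own outer ports


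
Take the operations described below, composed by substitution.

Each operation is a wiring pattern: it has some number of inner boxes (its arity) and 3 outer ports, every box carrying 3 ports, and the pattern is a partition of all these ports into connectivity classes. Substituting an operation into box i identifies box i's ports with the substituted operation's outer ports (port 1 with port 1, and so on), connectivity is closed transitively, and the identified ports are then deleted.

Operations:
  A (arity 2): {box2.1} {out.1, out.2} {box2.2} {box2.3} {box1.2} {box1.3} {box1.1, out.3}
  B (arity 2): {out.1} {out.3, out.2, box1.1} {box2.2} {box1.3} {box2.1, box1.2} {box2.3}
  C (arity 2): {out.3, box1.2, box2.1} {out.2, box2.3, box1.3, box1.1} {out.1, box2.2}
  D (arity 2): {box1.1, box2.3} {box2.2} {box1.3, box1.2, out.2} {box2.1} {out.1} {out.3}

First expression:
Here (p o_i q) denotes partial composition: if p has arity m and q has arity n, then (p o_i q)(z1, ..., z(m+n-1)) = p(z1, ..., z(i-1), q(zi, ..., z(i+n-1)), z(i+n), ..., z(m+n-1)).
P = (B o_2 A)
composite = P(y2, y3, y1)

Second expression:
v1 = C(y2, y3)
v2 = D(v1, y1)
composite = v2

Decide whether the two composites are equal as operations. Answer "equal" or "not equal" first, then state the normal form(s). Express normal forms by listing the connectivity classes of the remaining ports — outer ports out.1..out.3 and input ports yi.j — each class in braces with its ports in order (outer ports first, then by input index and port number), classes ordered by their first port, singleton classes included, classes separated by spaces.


not equal: they reduce to {out.1} {out.2, out.3, y2.1} {y1.1} {y1.2} {y1.3} {y2.2} {y2.3} {y3.1} {y3.2} {y3.3} and {out.1} {out.2, y2.1, y2.2, y2.3, y3.1, y3.3} {out.3} {y1.1} {y1.2} {y1.3, y3.2}

The first composite normalizes to {out.1} {out.2, out.3, y2.1} {y1.1} {y1.2} {y1.3} {y2.2} {y2.3} {y3.1} {y3.2} {y3.3}
The second composite normalizes to {out.1} {out.2, y2.1, y2.2, y2.3, y3.1, y3.3} {out.3} {y1.1} {y1.2} {y1.3, y3.2}
No match — not equal.
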